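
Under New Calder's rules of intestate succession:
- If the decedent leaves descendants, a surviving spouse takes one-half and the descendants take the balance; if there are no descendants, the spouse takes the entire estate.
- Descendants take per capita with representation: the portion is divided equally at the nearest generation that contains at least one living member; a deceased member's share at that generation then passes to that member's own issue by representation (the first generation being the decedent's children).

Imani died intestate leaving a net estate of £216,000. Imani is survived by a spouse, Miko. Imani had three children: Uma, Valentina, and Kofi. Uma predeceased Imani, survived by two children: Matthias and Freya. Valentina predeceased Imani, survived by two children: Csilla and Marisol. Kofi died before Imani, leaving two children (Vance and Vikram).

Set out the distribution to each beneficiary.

Miko: £108,000; Matthias: £18,000; Freya: £18,000; Csilla: £18,000; Marisol: £18,000; Vance: £18,000; Vikram: £18,000

Miko takes one-half of £216,000 = £108,000. The remaining £108,000 passes to the descendants.
No child survives, so the initial division is made at the grandchildren's generation.
The descendants' portion (£108,000) is divided into 6 shares of £18,000: Matthias, Freya, Csilla, Marisol, Vance, and Vikram each take £18,000.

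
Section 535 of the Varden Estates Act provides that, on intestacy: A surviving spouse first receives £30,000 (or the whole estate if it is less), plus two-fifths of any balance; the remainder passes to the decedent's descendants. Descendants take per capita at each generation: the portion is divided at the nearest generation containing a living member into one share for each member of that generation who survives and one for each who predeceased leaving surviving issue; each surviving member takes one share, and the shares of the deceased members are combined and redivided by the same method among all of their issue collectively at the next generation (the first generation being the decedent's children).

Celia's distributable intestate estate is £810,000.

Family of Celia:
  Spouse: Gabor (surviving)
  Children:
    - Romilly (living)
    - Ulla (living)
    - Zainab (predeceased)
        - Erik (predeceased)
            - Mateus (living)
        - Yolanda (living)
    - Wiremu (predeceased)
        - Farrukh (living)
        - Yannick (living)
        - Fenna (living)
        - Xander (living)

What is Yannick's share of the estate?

Yannick receives £39,000.

Gabor first takes £30,000, leaving a balance of £780,000. Gabor then takes two-fifths of the balance (£312,000), for a total of £342,000. The remaining £468,000 passes to the descendants.
The descendants' portion (£468,000) is divided at the children's generation into 4 shares of £117,000. Romilly and Ulla each take £117,000. The 2 shares of the deceased (Zainab and Wiremu) are combined into a pool of £234,000.
That pool (£234,000) is divided at the grandchildren's generation into 6 shares of £39,000. Yolanda, Farrukh, Yannick, Fenna, and Xander each take £39,000. The remaining share for the deceased Erik (£39,000) is carried to the next generation.
That pool (£39,000) passes entirely to Mateus, the sole taker at the great-grandchildren's generation.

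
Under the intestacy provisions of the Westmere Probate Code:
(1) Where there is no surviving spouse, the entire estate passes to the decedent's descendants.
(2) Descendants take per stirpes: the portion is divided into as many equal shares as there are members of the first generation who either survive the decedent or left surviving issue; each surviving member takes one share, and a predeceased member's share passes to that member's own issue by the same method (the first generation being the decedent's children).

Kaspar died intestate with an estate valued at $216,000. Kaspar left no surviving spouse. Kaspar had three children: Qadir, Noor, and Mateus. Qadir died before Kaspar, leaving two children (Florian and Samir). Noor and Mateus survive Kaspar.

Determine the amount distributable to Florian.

Florian receives $36,000.

The entire $216,000 passes to the descendants.
That amount ($216,000) is divided into 3 shares of $72,000: Noor and Mateus each take $72,000; Qadir's $72,000 share passes to Qadir's issue.
Qadir's share ($72,000) is divided into 2 shares of $36,000: Florian and Samir each take $36,000.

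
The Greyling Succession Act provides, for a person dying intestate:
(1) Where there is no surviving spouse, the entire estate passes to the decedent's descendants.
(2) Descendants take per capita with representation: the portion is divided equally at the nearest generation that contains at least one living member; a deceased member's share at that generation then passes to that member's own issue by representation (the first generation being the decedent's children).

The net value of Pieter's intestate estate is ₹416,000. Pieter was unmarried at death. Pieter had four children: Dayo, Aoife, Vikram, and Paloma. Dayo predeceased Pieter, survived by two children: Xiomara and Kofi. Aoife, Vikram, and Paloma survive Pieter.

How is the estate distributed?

The entire ₹416,000 passes to the descendants.
That amount (₹416,000) is divided into 4 shares of ₹104,000: Aoife, Vikram, and Paloma each take ₹104,000; Dayo's ₹104,000 share passes to Dayo's issue.
Dayo's share (₹104,000) is divided into 2 shares of ₹52,000: Xiomara and Kofi each take ₹52,000.

Xiomara: ₹52,000; Kofi: ₹52,000; Aoife: ₹104,000; Vikram: ₹104,000; Paloma: ₹104,000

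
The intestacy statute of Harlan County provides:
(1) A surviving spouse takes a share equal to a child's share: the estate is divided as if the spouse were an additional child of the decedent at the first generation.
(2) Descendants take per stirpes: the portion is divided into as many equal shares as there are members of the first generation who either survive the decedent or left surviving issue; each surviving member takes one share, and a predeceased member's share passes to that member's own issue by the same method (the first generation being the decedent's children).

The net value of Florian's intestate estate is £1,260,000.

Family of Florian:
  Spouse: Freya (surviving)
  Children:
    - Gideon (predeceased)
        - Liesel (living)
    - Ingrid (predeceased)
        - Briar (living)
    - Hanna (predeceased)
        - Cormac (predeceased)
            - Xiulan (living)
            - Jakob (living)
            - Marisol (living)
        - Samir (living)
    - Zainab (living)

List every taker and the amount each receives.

Freya: £252,000; Liesel: £252,000; Briar: £252,000; Xiulan: £42,000; Jakob: £42,000; Marisol: £42,000; Samir: £126,000; Zainab: £252,000

The spouse counts as an additional share at the children's level, so there are 5 primary shares of £252,000. Freya takes one such share (£252,000).
The children's combined portion (£1,008,000) is divided into 4 shares of £252,000: Zainab takes £252,000; Gideon's £252,000 share passes to Gideon's issue; Ingrid's £252,000 share passes to Ingrid's issue; Hanna's £252,000 share passes to Hanna's issue.
Gideon's share (£252,000) passes entirely to Liesel.
Ingrid's share (£252,000) passes entirely to Briar.
Hanna's share (£252,000) is divided into 2 shares of £126,000: Samir takes £126,000; Cormac's £126,000 share passes to Cormac's issue.
Cormac's share (£126,000) is divided into 3 shares of £42,000: Xiulan, Jakob, and Marisol each take £42,000.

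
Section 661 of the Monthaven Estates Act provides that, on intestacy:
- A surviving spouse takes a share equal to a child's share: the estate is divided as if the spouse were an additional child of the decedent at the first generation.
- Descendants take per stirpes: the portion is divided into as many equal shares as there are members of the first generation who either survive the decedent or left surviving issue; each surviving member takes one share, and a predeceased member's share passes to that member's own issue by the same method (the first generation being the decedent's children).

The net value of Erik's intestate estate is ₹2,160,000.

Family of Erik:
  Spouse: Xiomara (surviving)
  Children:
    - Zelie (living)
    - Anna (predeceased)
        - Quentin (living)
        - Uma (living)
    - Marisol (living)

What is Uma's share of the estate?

Uma receives ₹270,000.

The spouse counts as an additional share at the children's level, so there are 4 primary shares of ₹540,000. Xiomara takes one such share (₹540,000).
The children's combined portion (₹1,620,000) is divided into 3 shares of ₹540,000: Zelie and Marisol each take ₹540,000; Anna's ₹540,000 share passes to Anna's issue.
Anna's share (₹540,000) is divided into 2 shares of ₹270,000: Quentin and Uma each take ₹270,000.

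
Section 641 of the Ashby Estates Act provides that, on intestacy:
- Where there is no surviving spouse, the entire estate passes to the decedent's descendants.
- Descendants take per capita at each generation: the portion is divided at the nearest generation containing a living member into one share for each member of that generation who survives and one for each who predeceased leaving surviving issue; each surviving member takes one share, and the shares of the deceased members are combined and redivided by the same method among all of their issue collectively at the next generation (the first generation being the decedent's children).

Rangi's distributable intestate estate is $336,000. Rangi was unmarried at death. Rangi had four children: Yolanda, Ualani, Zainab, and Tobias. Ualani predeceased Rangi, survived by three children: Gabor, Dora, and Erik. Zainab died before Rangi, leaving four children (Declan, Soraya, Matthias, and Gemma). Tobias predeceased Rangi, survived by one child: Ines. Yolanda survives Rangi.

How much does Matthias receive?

The entire $336,000 passes to the descendants.
That amount ($336,000) is divided at the children's generation into 4 shares of $84,000. Yolanda takes $84,000. The 3 shares of the deceased (Ualani, Zainab, and Tobias) are combined into a pool of $252,000.
That pool ($252,000) is divided at the grandchildren's generation equally among Gabor, Dora, Erik, Declan, Soraya, Matthias, Gemma, and Ines: $31,500 each.

Matthias receives $31,500.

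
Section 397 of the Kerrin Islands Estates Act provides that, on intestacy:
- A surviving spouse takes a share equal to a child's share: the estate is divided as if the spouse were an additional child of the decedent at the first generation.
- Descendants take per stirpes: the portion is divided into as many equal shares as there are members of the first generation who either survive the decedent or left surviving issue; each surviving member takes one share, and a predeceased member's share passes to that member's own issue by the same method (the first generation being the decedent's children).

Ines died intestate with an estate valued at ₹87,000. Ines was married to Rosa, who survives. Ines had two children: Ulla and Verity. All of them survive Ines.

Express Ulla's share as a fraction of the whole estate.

Ulla receives 1/3 of the estate.

The spouse counts as an additional share at the children's level, so there are 3 primary shares of ₹29,000. Rosa takes one such share (₹29,000).
The children's combined portion (₹58,000) is divided into 2 shares of ₹29,000: Ulla and Verity each take ₹29,000.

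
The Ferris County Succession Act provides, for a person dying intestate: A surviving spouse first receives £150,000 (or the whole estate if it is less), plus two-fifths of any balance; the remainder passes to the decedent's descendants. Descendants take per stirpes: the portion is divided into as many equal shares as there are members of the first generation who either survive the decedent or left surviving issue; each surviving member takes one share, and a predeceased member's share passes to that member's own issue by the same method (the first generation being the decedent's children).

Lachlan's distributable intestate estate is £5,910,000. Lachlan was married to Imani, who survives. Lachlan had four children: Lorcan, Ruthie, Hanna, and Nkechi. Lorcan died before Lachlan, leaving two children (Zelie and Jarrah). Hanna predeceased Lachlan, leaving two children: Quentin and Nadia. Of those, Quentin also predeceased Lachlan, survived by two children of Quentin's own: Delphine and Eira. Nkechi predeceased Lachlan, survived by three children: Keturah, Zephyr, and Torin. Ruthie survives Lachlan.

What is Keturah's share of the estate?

Keturah receives £288,000.

Imani first takes £150,000, leaving a balance of £5,760,000. Imani then takes two-fifths of the balance (£2,304,000), for a total of £2,454,000. The remaining £3,456,000 passes to the descendants.
The descendants' portion (£3,456,000) is divided into 4 shares of £864,000: Ruthie takes £864,000; Lorcan's £864,000 share passes to Lorcan's issue; Hanna's £864,000 share passes to Hanna's issue; Nkechi's £864,000 share passes to Nkechi's issue.
Lorcan's share (£864,000) is divided into 2 shares of £432,000: Zelie and Jarrah each take £432,000.
Hanna's share (£864,000) is divided into 2 shares of £432,000: Nadia takes £432,000; Quentin's £432,000 share passes to Quentin's issue.
Quentin's share (£432,000) is divided into 2 shares of £216,000: Delphine and Eira each take £216,000.
Nkechi's share (£864,000) is divided into 3 shares of £288,000: Keturah, Zephyr, and Torin each take £288,000.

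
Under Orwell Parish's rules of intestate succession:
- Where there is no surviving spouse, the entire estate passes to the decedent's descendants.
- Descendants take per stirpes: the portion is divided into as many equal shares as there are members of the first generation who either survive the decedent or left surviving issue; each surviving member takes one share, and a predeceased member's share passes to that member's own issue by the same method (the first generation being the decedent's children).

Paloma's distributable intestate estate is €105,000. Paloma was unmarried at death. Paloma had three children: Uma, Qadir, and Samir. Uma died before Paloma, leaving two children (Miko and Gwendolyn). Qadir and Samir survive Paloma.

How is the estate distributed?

The entire €105,000 passes to the descendants.
That amount (€105,000) is divided into 3 shares of €35,000: Qadir and Samir each take €35,000; Uma's €35,000 share passes to Uma's issue.
Uma's share (€35,000) is divided into 2 shares of €17,500: Miko and Gwendolyn each take €17,500.

Miko: €17,500; Gwendolyn: €17,500; Qadir: €35,000; Samir: €35,000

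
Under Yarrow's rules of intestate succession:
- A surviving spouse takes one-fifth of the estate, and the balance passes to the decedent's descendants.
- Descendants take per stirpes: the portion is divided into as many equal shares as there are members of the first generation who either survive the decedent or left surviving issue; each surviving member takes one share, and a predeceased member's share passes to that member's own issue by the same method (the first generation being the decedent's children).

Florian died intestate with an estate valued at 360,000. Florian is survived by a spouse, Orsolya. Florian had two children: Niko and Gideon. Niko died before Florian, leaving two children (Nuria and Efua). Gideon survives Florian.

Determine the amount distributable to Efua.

Orsolya takes one-fifth of 360,000 = 72,000. The remaining 288,000 passes to the descendants.
The descendants' portion (288,000) is divided into 2 shares of 144,000: Gideon takes 144,000; Niko's 144,000 share passes to Niko's issue.
Niko's share (144,000) is divided into 2 shares of 72,000: Nuria and Efua each take 72,000.

Efua receives 72,000.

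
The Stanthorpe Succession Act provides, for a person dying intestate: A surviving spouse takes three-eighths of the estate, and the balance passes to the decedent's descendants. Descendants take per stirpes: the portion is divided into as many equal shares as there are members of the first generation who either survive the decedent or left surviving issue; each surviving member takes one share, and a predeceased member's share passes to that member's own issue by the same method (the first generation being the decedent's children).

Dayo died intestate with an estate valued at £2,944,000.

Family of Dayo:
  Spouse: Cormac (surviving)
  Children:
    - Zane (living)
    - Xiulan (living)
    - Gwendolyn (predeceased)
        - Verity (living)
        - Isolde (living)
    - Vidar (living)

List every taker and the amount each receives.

Cormac takes three-eighths of £2,944,000 = £1,104,000. The remaining £1,840,000 passes to the descendants.
The descendants' portion (£1,840,000) is divided into 4 shares of £460,000: Zane, Xiulan, and Vidar each take £460,000; Gwendolyn's £460,000 share passes to Gwendolyn's issue.
Gwendolyn's share (£460,000) is divided into 2 shares of £230,000: Verity and Isolde each take £230,000.

Cormac: £1,104,000; Zane: £460,000; Xiulan: £460,000; Verity: £230,000; Isolde: £230,000; Vidar: £460,000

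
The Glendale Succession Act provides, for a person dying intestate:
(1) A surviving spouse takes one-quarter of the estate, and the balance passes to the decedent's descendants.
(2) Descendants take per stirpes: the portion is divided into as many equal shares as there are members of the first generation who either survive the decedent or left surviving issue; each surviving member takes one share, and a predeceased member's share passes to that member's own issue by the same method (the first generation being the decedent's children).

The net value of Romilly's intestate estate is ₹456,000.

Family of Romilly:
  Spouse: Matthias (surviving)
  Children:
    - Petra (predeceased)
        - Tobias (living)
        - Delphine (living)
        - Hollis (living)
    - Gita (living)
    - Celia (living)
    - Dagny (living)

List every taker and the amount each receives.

Matthias: ₹114,000; Tobias: ₹28,500; Delphine: ₹28,500; Hollis: ₹28,500; Gita: ₹85,500; Celia: ₹85,500; Dagny: ₹85,500

Matthias takes one-quarter of ₹456,000 = ₹114,000. The remaining ₹342,000 passes to the descendants.
The descendants' portion (₹342,000) is divided into 4 shares of ₹85,500: Gita, Celia, and Dagny each take ₹85,500; Petra's ₹85,500 share passes to Petra's issue.
Petra's share (₹85,500) is divided into 3 shares of ₹28,500: Tobias, Delphine, and Hollis each take ₹28,500.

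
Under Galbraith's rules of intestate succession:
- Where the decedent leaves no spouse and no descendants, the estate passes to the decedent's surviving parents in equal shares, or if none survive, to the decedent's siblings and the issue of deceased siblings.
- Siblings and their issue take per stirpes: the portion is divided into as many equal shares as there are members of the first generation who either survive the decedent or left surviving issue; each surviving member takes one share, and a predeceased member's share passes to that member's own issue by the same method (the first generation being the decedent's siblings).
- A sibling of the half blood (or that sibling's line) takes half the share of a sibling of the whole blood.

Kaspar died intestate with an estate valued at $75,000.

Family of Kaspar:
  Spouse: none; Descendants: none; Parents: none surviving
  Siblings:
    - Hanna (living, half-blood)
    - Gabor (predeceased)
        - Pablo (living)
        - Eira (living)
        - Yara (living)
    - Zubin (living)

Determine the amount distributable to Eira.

Eira receives $10,000.

The entire $75,000 passes to the siblings and their issue.
Counting each half-blood sibling's line as half a unit, there are 5/2 units in $75,000, so one unit is $30,000. Whole-blood lines (Gabor and Zubin) take $30,000 each; half-blood lines (Hanna) take $15,000 each.
Gabor's share ($30,000) is divided into 3 shares of $10,000: Pablo, Eira, and Yara each take $10,000.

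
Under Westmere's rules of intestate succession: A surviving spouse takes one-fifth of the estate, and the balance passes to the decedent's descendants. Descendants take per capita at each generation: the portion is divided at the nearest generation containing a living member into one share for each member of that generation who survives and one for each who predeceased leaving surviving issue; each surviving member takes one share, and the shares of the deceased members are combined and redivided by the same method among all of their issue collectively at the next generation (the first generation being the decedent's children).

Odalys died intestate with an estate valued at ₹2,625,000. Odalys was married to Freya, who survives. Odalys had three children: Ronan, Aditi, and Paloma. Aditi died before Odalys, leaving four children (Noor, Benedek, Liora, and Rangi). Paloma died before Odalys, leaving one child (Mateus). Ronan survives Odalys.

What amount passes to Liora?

Liora receives ₹280,000.

Freya takes one-fifth of ₹2,625,000 = ₹525,000. The remaining ₹2,100,000 passes to the descendants.
The descendants' portion (₹2,100,000) is divided at the children's generation into 3 shares of ₹700,000. Ronan takes ₹700,000. The 2 shares of the deceased (Aditi and Paloma) are combined into a pool of ₹1,400,000.
That pool (₹1,400,000) is divided at the grandchildren's generation equally among Noor, Benedek, Liora, Rangi, and Mateus: ₹280,000 each.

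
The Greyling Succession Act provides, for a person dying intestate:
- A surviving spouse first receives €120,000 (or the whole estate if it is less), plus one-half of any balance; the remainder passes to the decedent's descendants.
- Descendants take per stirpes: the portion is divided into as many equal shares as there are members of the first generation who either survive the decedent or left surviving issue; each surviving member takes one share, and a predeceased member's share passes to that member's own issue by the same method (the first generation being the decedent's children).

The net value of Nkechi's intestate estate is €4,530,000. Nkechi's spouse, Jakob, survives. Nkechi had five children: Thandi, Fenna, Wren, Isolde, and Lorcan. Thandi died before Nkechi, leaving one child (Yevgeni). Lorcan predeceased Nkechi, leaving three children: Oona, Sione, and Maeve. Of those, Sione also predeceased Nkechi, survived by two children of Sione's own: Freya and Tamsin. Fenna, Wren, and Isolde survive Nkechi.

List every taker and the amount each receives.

Jakob first takes €120,000, leaving a balance of €4,410,000. Jakob then takes one-half of the balance (€2,205,000), for a total of €2,325,000. The remaining €2,205,000 passes to the descendants.
The descendants' portion (€2,205,000) is divided into 5 shares of €441,000: Fenna, Wren, and Isolde each take €441,000; Thandi's €441,000 share passes to Thandi's issue; Lorcan's €441,000 share passes to Lorcan's issue.
Thandi's share (€441,000) passes entirely to Yevgeni.
Lorcan's share (€441,000) is divided into 3 shares of €147,000: Oona and Maeve each take €147,000; Sione's €147,000 share passes to Sione's issue.
Sione's share (€147,000) is divided into 2 shares of €73,500: Freya and Tamsin each take €73,500.

Jakob: €2,325,000; Yevgeni: €441,000; Fenna: €441,000; Wren: €441,000; Isolde: €441,000; Oona: €147,000; Freya: €73,500; Tamsin: €73,500; Maeve: €147,000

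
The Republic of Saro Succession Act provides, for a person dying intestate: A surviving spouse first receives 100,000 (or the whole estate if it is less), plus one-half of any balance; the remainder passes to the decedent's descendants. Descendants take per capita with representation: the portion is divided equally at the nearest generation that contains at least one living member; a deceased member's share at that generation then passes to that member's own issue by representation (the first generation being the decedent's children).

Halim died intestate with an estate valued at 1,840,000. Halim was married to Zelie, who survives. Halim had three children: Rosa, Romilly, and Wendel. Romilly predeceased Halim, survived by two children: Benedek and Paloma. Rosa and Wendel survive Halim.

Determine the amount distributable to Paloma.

Zelie first takes 100,000, leaving a balance of 1,740,000. Zelie then takes one-half of the balance (870,000), for a total of 970,000. The remaining 870,000 passes to the descendants.
The descendants' portion (870,000) is divided into 3 shares of 290,000: Rosa and Wendel each take 290,000; Romilly's 290,000 share passes to Romilly's issue.
Romilly's share (290,000) is divided into 2 shares of 145,000: Benedek and Paloma each take 145,000.

Paloma receives 145,000.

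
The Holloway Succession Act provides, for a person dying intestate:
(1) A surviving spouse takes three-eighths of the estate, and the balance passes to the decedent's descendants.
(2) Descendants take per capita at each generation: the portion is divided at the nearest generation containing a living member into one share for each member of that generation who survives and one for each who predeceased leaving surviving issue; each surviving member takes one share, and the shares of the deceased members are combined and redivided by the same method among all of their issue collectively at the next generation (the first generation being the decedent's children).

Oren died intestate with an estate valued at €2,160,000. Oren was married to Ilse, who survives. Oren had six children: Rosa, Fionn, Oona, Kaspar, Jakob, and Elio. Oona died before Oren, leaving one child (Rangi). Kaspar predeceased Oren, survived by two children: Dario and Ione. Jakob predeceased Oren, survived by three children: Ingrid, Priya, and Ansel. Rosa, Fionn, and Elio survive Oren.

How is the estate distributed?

Ilse: €810,000; Rosa: €225,000; Fionn: €225,000; Rangi: €112,500; Dario: €112,500; Ione: €112,500; Ingrid: €112,500; Priya: €112,500; Ansel: €112,500; Elio: €225,000

Ilse takes three-eighths of €2,160,000 = €810,000. The remaining €1,350,000 passes to the descendants.
The descendants' portion (€1,350,000) is divided at the children's generation into 6 shares of €225,000. Rosa, Fionn, and Elio each take €225,000. The 3 shares of the deceased (Oona, Kaspar, and Jakob) are combined into a pool of €675,000.
That pool (€675,000) is divided at the grandchildren's generation equally among Rangi, Dario, Ione, Ingrid, Priya, and Ansel: €112,500 each.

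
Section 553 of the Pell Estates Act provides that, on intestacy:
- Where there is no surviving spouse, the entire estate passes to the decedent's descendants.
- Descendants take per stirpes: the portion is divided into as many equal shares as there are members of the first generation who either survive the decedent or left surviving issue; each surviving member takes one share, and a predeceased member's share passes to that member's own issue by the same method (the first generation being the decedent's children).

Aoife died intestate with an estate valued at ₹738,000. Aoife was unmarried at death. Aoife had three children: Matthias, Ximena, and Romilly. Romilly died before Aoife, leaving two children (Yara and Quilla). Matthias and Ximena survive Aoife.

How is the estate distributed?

The entire ₹738,000 passes to the descendants.
That amount (₹738,000) is divided into 3 shares of ₹246,000: Matthias and Ximena each take ₹246,000; Romilly's ₹246,000 share passes to Romilly's issue.
Romilly's share (₹246,000) is divided into 2 shares of ₹123,000: Yara and Quilla each take ₹123,000.

Matthias: ₹246,000; Ximena: ₹246,000; Yara: ₹123,000; Quilla: ₹123,000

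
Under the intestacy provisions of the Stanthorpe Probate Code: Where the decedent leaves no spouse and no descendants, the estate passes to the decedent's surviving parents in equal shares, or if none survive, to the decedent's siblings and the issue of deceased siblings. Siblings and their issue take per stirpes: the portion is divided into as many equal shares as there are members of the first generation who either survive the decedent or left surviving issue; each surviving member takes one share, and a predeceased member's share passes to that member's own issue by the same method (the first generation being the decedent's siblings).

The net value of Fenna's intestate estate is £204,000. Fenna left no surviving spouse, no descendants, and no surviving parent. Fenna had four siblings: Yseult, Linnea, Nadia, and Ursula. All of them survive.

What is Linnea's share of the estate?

The entire £204,000 passes to the siblings and their issue.
That amount (£204,000) is divided into 4 shares of £51,000: Yseult, Linnea, Nadia, and Ursula each take £51,000.

Linnea receives £51,000.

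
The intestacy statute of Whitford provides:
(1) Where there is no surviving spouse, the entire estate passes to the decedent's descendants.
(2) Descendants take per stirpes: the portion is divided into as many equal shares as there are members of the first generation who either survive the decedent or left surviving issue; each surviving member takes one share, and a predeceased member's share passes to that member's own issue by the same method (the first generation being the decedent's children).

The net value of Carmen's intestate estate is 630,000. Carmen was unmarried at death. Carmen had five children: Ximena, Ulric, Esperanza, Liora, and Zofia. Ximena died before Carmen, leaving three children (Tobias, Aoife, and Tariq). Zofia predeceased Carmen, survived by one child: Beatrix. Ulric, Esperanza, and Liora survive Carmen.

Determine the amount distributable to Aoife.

The entire 630,000 passes to the descendants.
That amount (630,000) is divided into 5 shares of 126,000: Ulric, Esperanza, and Liora each take 126,000; Ximena's 126,000 share passes to Ximena's issue; Zofia's 126,000 share passes to Zofia's issue.
Ximena's share (126,000) is divided into 3 shares of 42,000: Tobias, Aoife, and Tariq each take 42,000.
Zofia's share (126,000) passes entirely to Beatrix.

Aoife receives 42,000.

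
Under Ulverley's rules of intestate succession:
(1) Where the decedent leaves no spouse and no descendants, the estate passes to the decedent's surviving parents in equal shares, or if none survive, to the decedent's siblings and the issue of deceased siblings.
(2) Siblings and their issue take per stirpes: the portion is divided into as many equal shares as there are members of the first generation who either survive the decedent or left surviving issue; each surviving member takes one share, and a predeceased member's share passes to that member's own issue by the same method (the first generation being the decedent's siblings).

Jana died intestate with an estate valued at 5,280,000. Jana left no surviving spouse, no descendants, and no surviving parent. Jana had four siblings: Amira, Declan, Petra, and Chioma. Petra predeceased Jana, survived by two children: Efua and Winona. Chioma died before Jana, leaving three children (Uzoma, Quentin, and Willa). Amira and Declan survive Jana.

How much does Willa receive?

The entire 5,280,000 passes to the siblings and their issue.
That amount (5,280,000) is divided into 4 shares of 1,320,000: Amira and Declan each take 1,320,000; Petra's 1,320,000 share passes to Petra's issue; Chioma's 1,320,000 share passes to Chioma's issue.
Petra's share (1,320,000) is divided into 2 shares of 660,000: Efua and Winona each take 660,000.
Chioma's share (1,320,000) is divided into 3 shares of 440,000: Uzoma, Quentin, and Willa each take 440,000.

Willa receives 440,000.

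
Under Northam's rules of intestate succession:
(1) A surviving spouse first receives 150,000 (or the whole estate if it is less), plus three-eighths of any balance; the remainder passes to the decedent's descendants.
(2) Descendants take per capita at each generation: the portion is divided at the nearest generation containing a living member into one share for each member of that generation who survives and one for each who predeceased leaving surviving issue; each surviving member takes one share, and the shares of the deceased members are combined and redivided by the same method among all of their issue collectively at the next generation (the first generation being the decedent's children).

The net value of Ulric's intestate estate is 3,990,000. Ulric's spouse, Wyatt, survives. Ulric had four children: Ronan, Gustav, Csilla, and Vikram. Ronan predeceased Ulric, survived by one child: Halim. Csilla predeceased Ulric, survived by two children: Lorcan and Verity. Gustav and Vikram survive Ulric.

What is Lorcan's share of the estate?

Lorcan receives 400,000.

Wyatt first takes 150,000, leaving a balance of 3,840,000. Wyatt then takes three-eighths of the balance (1,440,000), for a total of 1,590,000. The remaining 2,400,000 passes to the descendants.
The descendants' portion (2,400,000) is divided at the children's generation into 4 shares of 600,000. Gustav and Vikram each take 600,000. The 2 shares of the deceased (Ronan and Csilla) are combined into a pool of 1,200,000.
That pool (1,200,000) is divided at the grandchildren's generation equally among Halim, Lorcan, and Verity: 400,000 each.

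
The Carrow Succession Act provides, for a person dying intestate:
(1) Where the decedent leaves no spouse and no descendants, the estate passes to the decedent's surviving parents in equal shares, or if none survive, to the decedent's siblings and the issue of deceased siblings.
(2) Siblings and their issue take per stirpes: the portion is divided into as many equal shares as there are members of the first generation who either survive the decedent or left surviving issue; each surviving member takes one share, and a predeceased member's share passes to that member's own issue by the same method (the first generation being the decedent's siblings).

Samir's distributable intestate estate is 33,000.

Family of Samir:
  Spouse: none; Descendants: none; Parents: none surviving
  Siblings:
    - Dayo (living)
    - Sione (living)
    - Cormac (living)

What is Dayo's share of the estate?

The entire 33,000 passes to the siblings and their issue.
That amount (33,000) is divided into 3 shares of 11,000: Dayo, Sione, and Cormac each take 11,000.

Dayo receives 11,000.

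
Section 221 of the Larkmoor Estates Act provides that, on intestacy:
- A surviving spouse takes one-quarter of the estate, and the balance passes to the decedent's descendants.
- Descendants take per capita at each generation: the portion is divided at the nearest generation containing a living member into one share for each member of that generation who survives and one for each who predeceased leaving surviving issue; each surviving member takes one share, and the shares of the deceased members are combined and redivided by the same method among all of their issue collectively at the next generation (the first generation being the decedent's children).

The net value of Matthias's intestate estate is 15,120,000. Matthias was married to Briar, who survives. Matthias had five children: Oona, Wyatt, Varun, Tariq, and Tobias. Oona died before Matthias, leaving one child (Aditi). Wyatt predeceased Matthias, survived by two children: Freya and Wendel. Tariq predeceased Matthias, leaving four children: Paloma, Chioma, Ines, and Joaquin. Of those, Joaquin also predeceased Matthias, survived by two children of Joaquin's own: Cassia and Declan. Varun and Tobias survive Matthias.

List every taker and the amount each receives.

Briar takes one-quarter of 15,120,000 = 3,780,000. The remaining 11,340,000 passes to the descendants.
The descendants' portion (11,340,000) is divided at the children's generation into 5 shares of 2,268,000. Varun and Tobias each take 2,268,000. The 3 shares of the deceased (Oona, Wyatt, and Tariq) are combined into a pool of 6,804,000.
That pool (6,804,000) is divided at the grandchildren's generation into 7 shares of 972,000. Aditi, Freya, Wendel, Paloma, Chioma, and Ines each take 972,000. The remaining share for the deceased Joaquin (972,000) is carried to the next generation.
That pool (972,000) is divided at the great-grandchildren's generation equally among Cassia and Declan: 486,000 each.

Briar: 3,780,000; Aditi: 972,000; Freya: 972,000; Wendel: 972,000; Varun: 2,268,000; Paloma: 972,000; Chioma: 972,000; Ines: 972,000; Cassia: 486,000; Declan: 486,000; Tobias: 2,268,000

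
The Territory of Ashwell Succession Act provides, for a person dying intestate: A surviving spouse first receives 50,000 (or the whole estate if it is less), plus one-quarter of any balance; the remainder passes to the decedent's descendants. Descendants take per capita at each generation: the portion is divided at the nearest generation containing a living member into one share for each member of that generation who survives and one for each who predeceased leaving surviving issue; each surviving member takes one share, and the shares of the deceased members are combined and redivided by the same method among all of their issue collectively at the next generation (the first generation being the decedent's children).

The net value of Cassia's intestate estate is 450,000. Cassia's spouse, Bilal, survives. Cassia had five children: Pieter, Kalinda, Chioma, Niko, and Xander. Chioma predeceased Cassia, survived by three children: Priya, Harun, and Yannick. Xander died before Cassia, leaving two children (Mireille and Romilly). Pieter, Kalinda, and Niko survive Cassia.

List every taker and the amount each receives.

Bilal: 150,000; Pieter: 60,000; Kalinda: 60,000; Priya: 24,000; Harun: 24,000; Yannick: 24,000; Niko: 60,000; Mireille: 24,000; Romilly: 24,000

Bilal first takes 50,000, leaving a balance of 400,000. Bilal then takes one-quarter of the balance (100,000), for a total of 150,000. The remaining 300,000 passes to the descendants.
The descendants' portion (300,000) is divided at the children's generation into 5 shares of 60,000. Pieter, Kalinda, and Niko each take 60,000. The 2 shares of the deceased (Chioma and Xander) are combined into a pool of 120,000.
That pool (120,000) is divided at the grandchildren's generation equally among Priya, Harun, Yannick, Mireille, and Romilly: 24,000 each.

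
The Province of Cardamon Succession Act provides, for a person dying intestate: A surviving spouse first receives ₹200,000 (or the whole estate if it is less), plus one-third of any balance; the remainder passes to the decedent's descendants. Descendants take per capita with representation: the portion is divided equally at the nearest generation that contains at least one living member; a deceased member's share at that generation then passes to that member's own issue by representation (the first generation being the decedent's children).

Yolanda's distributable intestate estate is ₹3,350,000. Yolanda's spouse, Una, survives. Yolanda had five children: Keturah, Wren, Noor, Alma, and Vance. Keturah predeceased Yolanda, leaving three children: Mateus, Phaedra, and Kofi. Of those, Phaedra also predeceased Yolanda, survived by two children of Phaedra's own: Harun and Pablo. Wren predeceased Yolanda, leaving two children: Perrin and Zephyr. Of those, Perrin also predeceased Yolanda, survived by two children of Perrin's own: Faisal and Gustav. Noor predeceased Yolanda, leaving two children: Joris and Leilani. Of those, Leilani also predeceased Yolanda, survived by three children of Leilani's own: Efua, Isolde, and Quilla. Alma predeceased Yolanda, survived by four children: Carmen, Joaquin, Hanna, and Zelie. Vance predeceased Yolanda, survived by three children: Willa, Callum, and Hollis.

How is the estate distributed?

Una: ₹1,250,000; Mateus: ₹150,000; Harun: ₹75,000; Pablo: ₹75,000; Kofi: ₹150,000; Faisal: ₹75,000; Gustav: ₹75,000; Zephyr: ₹150,000; Joris: ₹150,000; Efua: ₹50,000; Isolde: ₹50,000; Quilla: ₹50,000; Carmen: ₹150,000; Joaquin: ₹150,000; Hanna: ₹150,000; Zelie: ₹150,000; Willa: ₹150,000; Callum: ₹150,000; Hollis: ₹150,000

Una first takes ₹200,000, leaving a balance of ₹3,150,000. Una then takes one-third of the balance (₹1,050,000), for a total of ₹1,250,000. The remaining ₹2,100,000 passes to the descendants.
No child survives, so the initial division is made at the grandchildren's generation.
The descendants' portion (₹2,100,000) is divided into 14 shares of ₹150,000: Mateus, Kofi, Zephyr, Joris, Carmen, Joaquin, Hanna, Zelie, Willa, Callum, and Hollis each take ₹150,000; Phaedra's ₹150,000 share passes to Phaedra's issue; Perrin's ₹150,000 share passes to Perrin's issue; Leilani's ₹150,000 share passes to Leilani's issue.
Phaedra's share (₹150,000) is divided into 2 shares of ₹75,000: Harun and Pablo each take ₹75,000.
Perrin's share (₹150,000) is divided into 2 shares of ₹75,000: Faisal and Gustav each take ₹75,000.
Leilani's share (₹150,000) is divided into 3 shares of ₹50,000: Efua, Isolde, and Quilla each take ₹50,000.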